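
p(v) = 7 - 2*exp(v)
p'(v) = -2*exp(v)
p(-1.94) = 6.71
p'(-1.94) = -0.29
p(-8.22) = 7.00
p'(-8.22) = -0.00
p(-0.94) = 6.22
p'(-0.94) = -0.78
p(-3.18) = 6.92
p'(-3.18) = -0.08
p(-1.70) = 6.63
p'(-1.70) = -0.37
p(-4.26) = 6.97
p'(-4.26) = -0.03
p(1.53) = -2.24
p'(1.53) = -9.24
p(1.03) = 1.40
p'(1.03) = -5.60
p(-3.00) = 6.90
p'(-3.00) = -0.10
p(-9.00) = 7.00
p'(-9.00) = 0.00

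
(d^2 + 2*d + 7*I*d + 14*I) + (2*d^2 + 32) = 3*d^2 + 2*d + 7*I*d + 32 + 14*I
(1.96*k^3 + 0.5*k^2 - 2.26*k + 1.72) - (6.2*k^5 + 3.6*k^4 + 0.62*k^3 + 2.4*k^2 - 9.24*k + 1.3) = -6.2*k^5 - 3.6*k^4 + 1.34*k^3 - 1.9*k^2 + 6.98*k + 0.42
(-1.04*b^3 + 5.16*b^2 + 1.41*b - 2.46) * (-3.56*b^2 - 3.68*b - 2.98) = 3.7024*b^5 - 14.5424*b^4 - 20.9092*b^3 - 11.808*b^2 + 4.851*b + 7.3308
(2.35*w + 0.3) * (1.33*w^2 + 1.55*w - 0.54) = 3.1255*w^3 + 4.0415*w^2 - 0.804*w - 0.162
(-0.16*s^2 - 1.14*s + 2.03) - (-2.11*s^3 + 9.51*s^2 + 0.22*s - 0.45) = 2.11*s^3 - 9.67*s^2 - 1.36*s + 2.48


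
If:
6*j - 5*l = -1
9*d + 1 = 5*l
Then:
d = 5*l/9 - 1/9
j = 5*l/6 - 1/6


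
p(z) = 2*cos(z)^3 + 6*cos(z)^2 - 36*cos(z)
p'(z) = -6*sin(z)*cos(z)^2 - 12*sin(z)*cos(z) + 36*sin(z)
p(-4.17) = 19.91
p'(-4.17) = 34.77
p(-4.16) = 20.25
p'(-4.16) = 34.60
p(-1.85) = 10.34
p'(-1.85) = -37.35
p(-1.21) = -11.87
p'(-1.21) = -29.02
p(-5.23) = -16.10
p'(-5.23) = 24.85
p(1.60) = 1.06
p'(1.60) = 36.33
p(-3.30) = 39.47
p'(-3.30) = 6.63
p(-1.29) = -9.47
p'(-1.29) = -30.95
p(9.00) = 36.27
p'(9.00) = 17.29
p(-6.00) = -27.26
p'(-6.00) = 5.29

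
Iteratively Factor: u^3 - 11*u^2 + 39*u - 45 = (u - 5)*(u^2 - 6*u + 9) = (u - 5)*(u - 3)*(u - 3)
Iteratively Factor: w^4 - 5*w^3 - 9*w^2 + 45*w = (w - 5)*(w^3 - 9*w) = (w - 5)*(w + 3)*(w^2 - 3*w) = (w - 5)*(w - 3)*(w + 3)*(w)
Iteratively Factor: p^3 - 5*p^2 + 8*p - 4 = (p - 2)*(p^2 - 3*p + 2) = (p - 2)^2*(p - 1)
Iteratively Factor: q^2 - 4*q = (q)*(q - 4)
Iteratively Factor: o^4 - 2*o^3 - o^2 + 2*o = (o - 2)*(o^3 - o) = (o - 2)*(o - 1)*(o^2 + o) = (o - 2)*(o - 1)*(o + 1)*(o)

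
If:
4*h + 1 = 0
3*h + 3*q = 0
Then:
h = -1/4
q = 1/4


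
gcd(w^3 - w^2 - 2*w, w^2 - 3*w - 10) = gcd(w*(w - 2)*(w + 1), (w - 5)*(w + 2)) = 1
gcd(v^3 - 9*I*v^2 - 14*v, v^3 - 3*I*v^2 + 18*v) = v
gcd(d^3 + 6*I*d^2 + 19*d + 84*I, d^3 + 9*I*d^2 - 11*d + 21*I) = d^2 + 10*I*d - 21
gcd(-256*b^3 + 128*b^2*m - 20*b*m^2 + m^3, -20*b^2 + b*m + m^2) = 4*b - m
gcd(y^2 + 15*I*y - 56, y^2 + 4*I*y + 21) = y + 7*I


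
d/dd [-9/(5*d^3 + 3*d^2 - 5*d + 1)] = 9*(15*d^2 + 6*d - 5)/(5*d^3 + 3*d^2 - 5*d + 1)^2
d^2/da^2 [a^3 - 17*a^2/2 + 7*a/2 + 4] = 6*a - 17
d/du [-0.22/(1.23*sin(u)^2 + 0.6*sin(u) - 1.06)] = (0.5412*sin(u) + 0.132)*cos(u)/(1.23*sin(u)^2 + 0.6*sin(u) - 1.06)^2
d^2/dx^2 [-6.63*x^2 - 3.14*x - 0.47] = -13.2600000000000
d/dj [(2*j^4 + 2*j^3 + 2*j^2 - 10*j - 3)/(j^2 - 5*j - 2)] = (4*j^5 - 28*j^4 - 36*j^3 - 12*j^2 - 2*j + 5)/(j^4 - 10*j^3 + 21*j^2 + 20*j + 4)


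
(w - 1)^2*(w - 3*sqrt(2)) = w^3 - 3*sqrt(2)*w^2 - 2*w^2 + w + 6*sqrt(2)*w - 3*sqrt(2)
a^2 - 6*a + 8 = (a - 4)*(a - 2)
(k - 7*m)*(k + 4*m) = k^2 - 3*k*m - 28*m^2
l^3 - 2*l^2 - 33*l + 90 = (l - 5)*(l - 3)*(l + 6)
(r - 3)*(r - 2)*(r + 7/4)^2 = r^4 - 3*r^3/2 - 135*r^2/16 + 91*r/16 + 147/8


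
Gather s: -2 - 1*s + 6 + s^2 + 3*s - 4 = s^2 + 2*s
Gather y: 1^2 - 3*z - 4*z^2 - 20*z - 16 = -4*z^2 - 23*z - 15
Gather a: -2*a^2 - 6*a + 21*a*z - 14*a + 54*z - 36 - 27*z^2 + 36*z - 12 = -2*a^2 + a*(21*z - 20) - 27*z^2 + 90*z - 48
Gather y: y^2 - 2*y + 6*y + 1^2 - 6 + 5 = y^2 + 4*y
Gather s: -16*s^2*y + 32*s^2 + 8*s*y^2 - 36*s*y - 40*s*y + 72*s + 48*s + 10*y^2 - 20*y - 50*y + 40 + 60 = s^2*(32 - 16*y) + s*(8*y^2 - 76*y + 120) + 10*y^2 - 70*y + 100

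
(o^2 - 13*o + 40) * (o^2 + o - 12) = o^4 - 12*o^3 + 15*o^2 + 196*o - 480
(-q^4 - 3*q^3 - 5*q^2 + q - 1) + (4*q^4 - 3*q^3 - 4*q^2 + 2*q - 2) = 3*q^4 - 6*q^3 - 9*q^2 + 3*q - 3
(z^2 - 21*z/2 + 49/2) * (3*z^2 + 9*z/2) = 3*z^4 - 27*z^3 + 105*z^2/4 + 441*z/4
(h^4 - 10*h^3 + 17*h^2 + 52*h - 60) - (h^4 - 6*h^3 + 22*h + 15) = -4*h^3 + 17*h^2 + 30*h - 75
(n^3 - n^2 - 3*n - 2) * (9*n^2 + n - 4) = 9*n^5 - 8*n^4 - 32*n^3 - 17*n^2 + 10*n + 8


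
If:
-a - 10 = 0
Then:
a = -10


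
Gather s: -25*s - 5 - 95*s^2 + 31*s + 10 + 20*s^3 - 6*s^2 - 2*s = 20*s^3 - 101*s^2 + 4*s + 5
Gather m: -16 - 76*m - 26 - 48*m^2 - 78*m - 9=-48*m^2 - 154*m - 51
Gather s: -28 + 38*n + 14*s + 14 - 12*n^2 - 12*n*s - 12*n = -12*n^2 + 26*n + s*(14 - 12*n) - 14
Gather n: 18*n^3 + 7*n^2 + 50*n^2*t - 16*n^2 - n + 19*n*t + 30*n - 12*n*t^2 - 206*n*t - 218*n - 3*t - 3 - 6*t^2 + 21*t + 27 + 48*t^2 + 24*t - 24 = 18*n^3 + n^2*(50*t - 9) + n*(-12*t^2 - 187*t - 189) + 42*t^2 + 42*t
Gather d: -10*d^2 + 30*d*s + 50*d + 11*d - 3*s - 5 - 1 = -10*d^2 + d*(30*s + 61) - 3*s - 6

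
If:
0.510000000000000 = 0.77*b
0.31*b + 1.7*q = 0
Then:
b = 0.66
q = -0.12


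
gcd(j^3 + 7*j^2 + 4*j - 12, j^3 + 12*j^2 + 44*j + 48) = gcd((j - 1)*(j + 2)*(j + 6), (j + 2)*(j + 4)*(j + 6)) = j^2 + 8*j + 12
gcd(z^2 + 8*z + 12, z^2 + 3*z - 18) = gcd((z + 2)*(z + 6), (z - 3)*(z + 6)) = z + 6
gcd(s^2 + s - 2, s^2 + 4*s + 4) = s + 2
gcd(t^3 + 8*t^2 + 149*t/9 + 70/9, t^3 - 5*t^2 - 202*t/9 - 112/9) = t^2 + 3*t + 14/9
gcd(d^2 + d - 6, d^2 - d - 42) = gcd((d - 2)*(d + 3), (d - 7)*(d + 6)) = 1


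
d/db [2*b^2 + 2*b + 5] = 4*b + 2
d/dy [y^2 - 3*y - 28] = 2*y - 3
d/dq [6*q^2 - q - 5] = 12*q - 1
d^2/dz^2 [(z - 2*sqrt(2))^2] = 2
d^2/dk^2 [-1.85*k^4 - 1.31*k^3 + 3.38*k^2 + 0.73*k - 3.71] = -22.2*k^2 - 7.86*k + 6.76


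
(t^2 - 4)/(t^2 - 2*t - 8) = (t - 2)/(t - 4)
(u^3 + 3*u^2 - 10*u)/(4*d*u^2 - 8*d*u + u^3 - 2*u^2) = (u + 5)/(4*d + u)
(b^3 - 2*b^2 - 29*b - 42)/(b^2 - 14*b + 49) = (b^2 + 5*b + 6)/(b - 7)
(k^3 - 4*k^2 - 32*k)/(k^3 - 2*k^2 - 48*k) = (k + 4)/(k + 6)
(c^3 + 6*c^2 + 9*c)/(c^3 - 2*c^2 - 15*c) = (c + 3)/(c - 5)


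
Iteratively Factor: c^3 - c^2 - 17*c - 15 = (c + 1)*(c^2 - 2*c - 15) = (c + 1)*(c + 3)*(c - 5)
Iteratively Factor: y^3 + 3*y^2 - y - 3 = (y - 1)*(y^2 + 4*y + 3) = (y - 1)*(y + 3)*(y + 1)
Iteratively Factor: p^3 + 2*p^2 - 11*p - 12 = (p + 4)*(p^2 - 2*p - 3) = (p - 3)*(p + 4)*(p + 1)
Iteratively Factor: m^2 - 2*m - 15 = (m + 3)*(m - 5)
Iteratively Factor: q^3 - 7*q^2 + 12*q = (q - 3)*(q^2 - 4*q) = (q - 4)*(q - 3)*(q)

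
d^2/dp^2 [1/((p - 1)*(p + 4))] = 2*((p - 1)^2 + (p - 1)*(p + 4) + (p + 4)^2)/((p - 1)^3*(p + 4)^3)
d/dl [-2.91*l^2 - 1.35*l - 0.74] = -5.82*l - 1.35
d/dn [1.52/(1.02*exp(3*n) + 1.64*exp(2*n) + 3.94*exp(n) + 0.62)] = (-4.6512*exp(2*n) - 4.9856*exp(n) - 5.9888)*exp(n)/(1.02*exp(3*n) + 1.64*exp(2*n) + 3.94*exp(n) + 0.62)^2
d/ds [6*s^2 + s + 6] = 12*s + 1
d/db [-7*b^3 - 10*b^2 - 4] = b*(-21*b - 20)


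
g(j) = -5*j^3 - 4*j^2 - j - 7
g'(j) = -15*j^2 - 8*j - 1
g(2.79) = -149.51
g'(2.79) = -140.08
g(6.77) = -1748.55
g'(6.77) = -742.65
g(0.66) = -10.84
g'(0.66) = -12.81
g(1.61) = -39.84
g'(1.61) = -52.76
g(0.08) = -7.11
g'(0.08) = -1.74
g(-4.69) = 425.51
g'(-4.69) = -293.42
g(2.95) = -173.12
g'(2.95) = -155.14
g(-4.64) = 411.01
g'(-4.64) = -286.82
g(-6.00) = 935.00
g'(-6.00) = -493.00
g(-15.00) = 15983.00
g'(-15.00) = -3256.00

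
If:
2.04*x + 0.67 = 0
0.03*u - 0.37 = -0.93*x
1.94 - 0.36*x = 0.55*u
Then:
No Solution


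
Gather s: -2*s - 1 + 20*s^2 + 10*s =20*s^2 + 8*s - 1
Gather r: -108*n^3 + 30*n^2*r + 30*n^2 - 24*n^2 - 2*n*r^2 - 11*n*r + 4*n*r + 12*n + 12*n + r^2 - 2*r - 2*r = -108*n^3 + 6*n^2 + 24*n + r^2*(1 - 2*n) + r*(30*n^2 - 7*n - 4)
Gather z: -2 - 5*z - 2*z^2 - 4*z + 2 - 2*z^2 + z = -4*z^2 - 8*z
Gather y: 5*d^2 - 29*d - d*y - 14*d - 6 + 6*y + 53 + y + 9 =5*d^2 - 43*d + y*(7 - d) + 56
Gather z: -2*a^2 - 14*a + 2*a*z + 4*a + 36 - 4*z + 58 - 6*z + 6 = -2*a^2 - 10*a + z*(2*a - 10) + 100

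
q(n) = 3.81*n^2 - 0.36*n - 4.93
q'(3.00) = 22.50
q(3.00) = 28.28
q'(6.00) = 45.36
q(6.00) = 130.07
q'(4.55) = 34.31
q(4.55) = 72.31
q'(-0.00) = -0.36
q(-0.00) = -4.93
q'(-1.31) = -10.34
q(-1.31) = 2.08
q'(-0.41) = -3.48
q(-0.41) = -4.14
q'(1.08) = 7.87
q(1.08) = -0.87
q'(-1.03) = -8.21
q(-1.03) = -0.52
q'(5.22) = 39.42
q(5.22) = 97.01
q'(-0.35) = -3.03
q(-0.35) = -4.34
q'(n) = 7.62*n - 0.36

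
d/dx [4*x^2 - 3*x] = 8*x - 3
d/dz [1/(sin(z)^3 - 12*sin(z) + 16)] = -3*(sin(z) + 2)*cos(z)/((sin(z) - 2)^3*(sin(z) + 4)^2)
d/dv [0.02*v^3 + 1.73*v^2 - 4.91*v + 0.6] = 0.06*v^2 + 3.46*v - 4.91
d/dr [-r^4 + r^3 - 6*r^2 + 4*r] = -4*r^3 + 3*r^2 - 12*r + 4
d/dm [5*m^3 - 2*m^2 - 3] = m*(15*m - 4)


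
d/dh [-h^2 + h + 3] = 1 - 2*h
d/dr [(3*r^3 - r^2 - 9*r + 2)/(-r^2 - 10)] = 3*(-r^4 - 33*r^2 + 8*r + 30)/(r^4 + 20*r^2 + 100)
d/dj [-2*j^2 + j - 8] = 1 - 4*j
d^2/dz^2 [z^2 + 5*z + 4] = 2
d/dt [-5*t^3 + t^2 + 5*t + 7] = -15*t^2 + 2*t + 5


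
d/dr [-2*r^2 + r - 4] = 1 - 4*r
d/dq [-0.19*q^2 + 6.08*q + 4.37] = 6.08 - 0.38*q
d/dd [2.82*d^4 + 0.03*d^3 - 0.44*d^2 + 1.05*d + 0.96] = 11.28*d^3 + 0.09*d^2 - 0.88*d + 1.05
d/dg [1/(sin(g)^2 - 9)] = -2*sin(g)*cos(g)/(sin(g)^2 - 9)^2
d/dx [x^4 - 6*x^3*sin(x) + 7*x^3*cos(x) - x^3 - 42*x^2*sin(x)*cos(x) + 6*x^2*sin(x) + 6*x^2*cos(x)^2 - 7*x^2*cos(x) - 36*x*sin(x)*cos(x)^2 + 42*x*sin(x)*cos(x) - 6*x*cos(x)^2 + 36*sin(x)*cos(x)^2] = -7*x^3*sin(x) - 6*x^3*cos(x) + 4*x^3 - 11*x^2*sin(x) - 6*x^2*sin(2*x) + 27*x^2*cos(x) - 42*x^2*cos(2*x) - 3*x^2 + 12*x*sin(x) - 36*x*sin(2*x) - 23*x*cos(x) + 48*x*cos(2*x) - 27*x*cos(3*x) + 6*x + 27*sin(x) + 21*sin(2*x) - 9*sin(3*x) - 27*cos(x) - 3*cos(2*x) + 27*cos(3*x) + 36*sqrt(2)*cos(x + pi/4) - 3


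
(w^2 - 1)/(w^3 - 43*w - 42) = (w - 1)/(w^2 - w - 42)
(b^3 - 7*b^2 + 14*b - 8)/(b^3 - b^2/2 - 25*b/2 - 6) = 2*(b^2 - 3*b + 2)/(2*b^2 + 7*b + 3)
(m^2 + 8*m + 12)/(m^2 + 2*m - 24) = (m + 2)/(m - 4)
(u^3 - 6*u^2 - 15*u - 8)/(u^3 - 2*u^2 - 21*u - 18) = (u^2 - 7*u - 8)/(u^2 - 3*u - 18)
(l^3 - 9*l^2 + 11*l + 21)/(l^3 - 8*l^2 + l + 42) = (l + 1)/(l + 2)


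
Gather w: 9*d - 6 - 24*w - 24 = 9*d - 24*w - 30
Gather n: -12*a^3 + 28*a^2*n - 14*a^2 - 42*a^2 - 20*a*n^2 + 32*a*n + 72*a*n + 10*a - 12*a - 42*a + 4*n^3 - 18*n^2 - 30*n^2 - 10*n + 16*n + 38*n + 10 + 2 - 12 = -12*a^3 - 56*a^2 - 44*a + 4*n^3 + n^2*(-20*a - 48) + n*(28*a^2 + 104*a + 44)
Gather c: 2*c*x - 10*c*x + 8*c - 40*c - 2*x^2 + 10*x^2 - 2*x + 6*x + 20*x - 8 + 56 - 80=c*(-8*x - 32) + 8*x^2 + 24*x - 32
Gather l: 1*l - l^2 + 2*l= -l^2 + 3*l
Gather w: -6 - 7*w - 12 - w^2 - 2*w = -w^2 - 9*w - 18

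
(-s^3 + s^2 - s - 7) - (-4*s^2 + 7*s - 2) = -s^3 + 5*s^2 - 8*s - 5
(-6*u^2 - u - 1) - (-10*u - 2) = -6*u^2 + 9*u + 1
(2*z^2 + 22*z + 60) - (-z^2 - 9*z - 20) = 3*z^2 + 31*z + 80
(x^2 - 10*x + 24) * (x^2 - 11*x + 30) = x^4 - 21*x^3 + 164*x^2 - 564*x + 720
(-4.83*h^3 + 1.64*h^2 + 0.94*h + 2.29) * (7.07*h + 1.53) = -34.1481*h^4 + 4.2049*h^3 + 9.155*h^2 + 17.6285*h + 3.5037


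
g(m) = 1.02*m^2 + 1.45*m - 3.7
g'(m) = 2.04*m + 1.45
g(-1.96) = -2.62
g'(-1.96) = -2.55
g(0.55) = -2.59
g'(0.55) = 2.57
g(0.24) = -3.29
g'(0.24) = 1.94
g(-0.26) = -4.01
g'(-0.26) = 0.92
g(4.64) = 24.99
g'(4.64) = 10.92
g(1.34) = 0.07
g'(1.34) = 4.18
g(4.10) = 19.39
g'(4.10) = 9.81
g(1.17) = -0.61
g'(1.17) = 3.84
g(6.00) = 41.72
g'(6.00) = 13.69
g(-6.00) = 24.32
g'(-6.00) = -10.79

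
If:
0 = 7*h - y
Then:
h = y/7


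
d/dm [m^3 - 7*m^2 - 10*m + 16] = 3*m^2 - 14*m - 10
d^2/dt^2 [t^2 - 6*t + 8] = 2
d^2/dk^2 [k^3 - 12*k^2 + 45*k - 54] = 6*k - 24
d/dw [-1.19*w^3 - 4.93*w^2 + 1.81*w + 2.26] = -3.57*w^2 - 9.86*w + 1.81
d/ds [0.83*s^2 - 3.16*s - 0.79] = 1.66*s - 3.16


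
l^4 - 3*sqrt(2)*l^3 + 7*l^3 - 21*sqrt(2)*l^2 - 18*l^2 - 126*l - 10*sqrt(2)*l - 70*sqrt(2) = (l + 7)*(l - 5*sqrt(2))*(l + sqrt(2))^2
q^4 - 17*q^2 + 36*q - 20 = (q - 2)^2*(q - 1)*(q + 5)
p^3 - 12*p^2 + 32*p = p*(p - 8)*(p - 4)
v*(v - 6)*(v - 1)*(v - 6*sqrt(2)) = v^4 - 6*sqrt(2)*v^3 - 7*v^3 + 6*v^2 + 42*sqrt(2)*v^2 - 36*sqrt(2)*v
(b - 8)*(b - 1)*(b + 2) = b^3 - 7*b^2 - 10*b + 16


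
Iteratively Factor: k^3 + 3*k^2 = (k)*(k^2 + 3*k) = k^2*(k + 3)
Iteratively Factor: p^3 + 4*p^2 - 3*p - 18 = (p + 3)*(p^2 + p - 6) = (p - 2)*(p + 3)*(p + 3)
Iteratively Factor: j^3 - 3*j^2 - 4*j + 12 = (j - 3)*(j^2 - 4) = (j - 3)*(j - 2)*(j + 2)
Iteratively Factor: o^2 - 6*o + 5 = (o - 1)*(o - 5)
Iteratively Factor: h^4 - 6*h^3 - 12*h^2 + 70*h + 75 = (h - 5)*(h^3 - h^2 - 17*h - 15) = (h - 5)*(h + 3)*(h^2 - 4*h - 5) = (h - 5)*(h + 1)*(h + 3)*(h - 5)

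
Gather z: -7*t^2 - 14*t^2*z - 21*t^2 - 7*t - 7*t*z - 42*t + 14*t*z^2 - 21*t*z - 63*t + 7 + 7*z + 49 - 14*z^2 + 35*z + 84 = -28*t^2 - 112*t + z^2*(14*t - 14) + z*(-14*t^2 - 28*t + 42) + 140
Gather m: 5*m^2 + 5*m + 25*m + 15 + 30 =5*m^2 + 30*m + 45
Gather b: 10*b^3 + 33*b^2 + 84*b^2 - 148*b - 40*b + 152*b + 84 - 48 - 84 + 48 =10*b^3 + 117*b^2 - 36*b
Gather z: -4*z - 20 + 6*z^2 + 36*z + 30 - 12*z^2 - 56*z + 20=-6*z^2 - 24*z + 30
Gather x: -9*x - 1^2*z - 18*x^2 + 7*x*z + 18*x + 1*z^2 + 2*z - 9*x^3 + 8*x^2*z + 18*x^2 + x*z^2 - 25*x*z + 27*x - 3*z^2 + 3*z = -9*x^3 + 8*x^2*z + x*(z^2 - 18*z + 36) - 2*z^2 + 4*z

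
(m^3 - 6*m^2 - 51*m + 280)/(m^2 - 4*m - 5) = (m^2 - m - 56)/(m + 1)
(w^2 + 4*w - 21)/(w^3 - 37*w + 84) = 1/(w - 4)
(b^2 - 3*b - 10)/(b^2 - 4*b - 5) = (b + 2)/(b + 1)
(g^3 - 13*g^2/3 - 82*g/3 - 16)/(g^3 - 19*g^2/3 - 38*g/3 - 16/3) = (g + 3)/(g + 1)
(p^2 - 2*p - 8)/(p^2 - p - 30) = (-p^2 + 2*p + 8)/(-p^2 + p + 30)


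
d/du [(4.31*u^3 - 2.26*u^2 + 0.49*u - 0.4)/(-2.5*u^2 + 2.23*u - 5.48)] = (-10.775*u^4 + 19.2226*u^3 - 74.6712*u^2 + 22.7696*u - 1.7932)/(6.25*u^4 - 11.15*u^3 + 32.3729*u^2 - 24.4408*u + 30.0304)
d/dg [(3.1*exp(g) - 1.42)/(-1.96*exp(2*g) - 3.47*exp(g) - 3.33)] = (6.076*exp(2*g) - 5.5664*exp(g) - 15.2504)*exp(g)/(3.8416*exp(4*g) + 13.6024*exp(3*g) + 25.0945*exp(2*g) + 23.1102*exp(g) + 11.0889)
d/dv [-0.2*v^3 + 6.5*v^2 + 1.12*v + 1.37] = -0.6*v^2 + 13.0*v + 1.12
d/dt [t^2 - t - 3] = 2*t - 1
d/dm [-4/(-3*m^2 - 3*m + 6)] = 4*(-2*m - 1)/(3*(m^2 + m - 2)^2)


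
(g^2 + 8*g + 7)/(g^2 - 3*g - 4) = (g + 7)/(g - 4)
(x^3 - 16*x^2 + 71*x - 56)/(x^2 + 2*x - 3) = (x^2 - 15*x + 56)/(x + 3)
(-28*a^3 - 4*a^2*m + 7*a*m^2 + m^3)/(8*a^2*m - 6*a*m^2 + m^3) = (-14*a^2 - 9*a*m - m^2)/(m*(4*a - m))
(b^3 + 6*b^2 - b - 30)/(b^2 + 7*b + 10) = (b^2 + b - 6)/(b + 2)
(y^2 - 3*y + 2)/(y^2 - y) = (y - 2)/y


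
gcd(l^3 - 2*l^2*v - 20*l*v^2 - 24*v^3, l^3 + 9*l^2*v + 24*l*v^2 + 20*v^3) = l^2 + 4*l*v + 4*v^2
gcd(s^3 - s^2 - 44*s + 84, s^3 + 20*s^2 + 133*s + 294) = s + 7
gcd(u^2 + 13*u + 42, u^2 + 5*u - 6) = u + 6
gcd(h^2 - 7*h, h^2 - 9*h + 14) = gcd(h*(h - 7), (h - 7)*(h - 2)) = h - 7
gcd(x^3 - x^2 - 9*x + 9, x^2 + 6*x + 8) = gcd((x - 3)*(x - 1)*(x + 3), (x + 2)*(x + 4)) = 1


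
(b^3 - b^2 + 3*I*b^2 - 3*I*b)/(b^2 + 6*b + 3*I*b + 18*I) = b*(b - 1)/(b + 6)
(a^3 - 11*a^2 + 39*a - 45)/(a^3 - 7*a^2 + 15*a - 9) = (a - 5)/(a - 1)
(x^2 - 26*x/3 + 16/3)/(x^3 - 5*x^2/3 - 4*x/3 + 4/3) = (x - 8)/(x^2 - x - 2)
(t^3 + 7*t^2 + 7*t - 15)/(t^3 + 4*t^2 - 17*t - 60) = (t - 1)/(t - 4)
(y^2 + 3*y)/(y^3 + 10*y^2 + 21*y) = 1/(y + 7)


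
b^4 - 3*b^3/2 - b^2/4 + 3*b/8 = b*(b - 3/2)*(b - 1/2)*(b + 1/2)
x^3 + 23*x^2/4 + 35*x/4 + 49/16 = (x + 1/2)*(x + 7/4)*(x + 7/2)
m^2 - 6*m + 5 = (m - 5)*(m - 1)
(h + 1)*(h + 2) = h^2 + 3*h + 2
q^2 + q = q*(q + 1)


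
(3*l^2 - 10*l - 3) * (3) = 9*l^2 - 30*l - 9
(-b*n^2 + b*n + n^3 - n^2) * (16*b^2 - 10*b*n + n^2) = -16*b^3*n^2 + 16*b^3*n + 26*b^2*n^3 - 26*b^2*n^2 - 11*b*n^4 + 11*b*n^3 + n^5 - n^4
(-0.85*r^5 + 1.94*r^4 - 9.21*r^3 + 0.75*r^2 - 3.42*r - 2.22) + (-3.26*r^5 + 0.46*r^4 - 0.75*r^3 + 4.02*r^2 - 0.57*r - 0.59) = -4.11*r^5 + 2.4*r^4 - 9.96*r^3 + 4.77*r^2 - 3.99*r - 2.81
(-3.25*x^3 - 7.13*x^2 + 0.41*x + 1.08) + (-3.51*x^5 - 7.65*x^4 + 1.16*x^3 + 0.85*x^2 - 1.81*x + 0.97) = -3.51*x^5 - 7.65*x^4 - 2.09*x^3 - 6.28*x^2 - 1.4*x + 2.05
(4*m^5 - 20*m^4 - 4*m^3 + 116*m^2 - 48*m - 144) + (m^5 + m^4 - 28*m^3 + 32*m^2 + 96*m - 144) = 5*m^5 - 19*m^4 - 32*m^3 + 148*m^2 + 48*m - 288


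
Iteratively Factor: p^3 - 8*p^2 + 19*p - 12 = (p - 3)*(p^2 - 5*p + 4) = (p - 4)*(p - 3)*(p - 1)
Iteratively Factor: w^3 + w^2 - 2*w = (w)*(w^2 + w - 2) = w*(w + 2)*(w - 1)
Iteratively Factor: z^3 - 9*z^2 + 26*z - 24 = (z - 2)*(z^2 - 7*z + 12) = (z - 3)*(z - 2)*(z - 4)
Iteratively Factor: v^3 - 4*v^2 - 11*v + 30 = (v - 5)*(v^2 + v - 6) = (v - 5)*(v - 2)*(v + 3)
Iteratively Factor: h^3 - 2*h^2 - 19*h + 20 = (h - 5)*(h^2 + 3*h - 4) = (h - 5)*(h - 1)*(h + 4)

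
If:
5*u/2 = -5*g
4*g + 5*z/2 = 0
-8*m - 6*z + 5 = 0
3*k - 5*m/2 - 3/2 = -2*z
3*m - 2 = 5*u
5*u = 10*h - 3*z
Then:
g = 5/544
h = -37/2720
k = 1697/1632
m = 173/272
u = -5/272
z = -1/68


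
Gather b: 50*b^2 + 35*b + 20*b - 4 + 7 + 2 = 50*b^2 + 55*b + 5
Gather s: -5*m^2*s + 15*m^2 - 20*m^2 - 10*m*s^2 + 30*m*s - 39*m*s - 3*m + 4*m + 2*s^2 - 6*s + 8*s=-5*m^2 + m + s^2*(2 - 10*m) + s*(-5*m^2 - 9*m + 2)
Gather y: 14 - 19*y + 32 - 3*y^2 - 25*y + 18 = -3*y^2 - 44*y + 64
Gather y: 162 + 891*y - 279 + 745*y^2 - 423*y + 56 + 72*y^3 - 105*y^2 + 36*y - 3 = 72*y^3 + 640*y^2 + 504*y - 64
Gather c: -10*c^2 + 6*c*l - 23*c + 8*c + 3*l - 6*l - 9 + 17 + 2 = -10*c^2 + c*(6*l - 15) - 3*l + 10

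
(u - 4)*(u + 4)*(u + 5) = u^3 + 5*u^2 - 16*u - 80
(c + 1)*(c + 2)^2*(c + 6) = c^4 + 11*c^3 + 38*c^2 + 52*c + 24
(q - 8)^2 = q^2 - 16*q + 64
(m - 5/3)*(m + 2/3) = m^2 - m - 10/9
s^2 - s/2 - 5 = (s - 5/2)*(s + 2)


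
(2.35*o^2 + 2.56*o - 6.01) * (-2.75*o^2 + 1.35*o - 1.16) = -6.4625*o^4 - 3.8675*o^3 + 17.2575*o^2 - 11.0831*o + 6.9716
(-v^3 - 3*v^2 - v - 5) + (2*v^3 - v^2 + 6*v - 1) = v^3 - 4*v^2 + 5*v - 6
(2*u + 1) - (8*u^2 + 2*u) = 1 - 8*u^2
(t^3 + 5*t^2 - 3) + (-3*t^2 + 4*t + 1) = t^3 + 2*t^2 + 4*t - 2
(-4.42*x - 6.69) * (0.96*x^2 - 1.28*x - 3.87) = -4.2432*x^3 - 0.7648*x^2 + 25.6686*x + 25.8903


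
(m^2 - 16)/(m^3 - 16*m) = 1/m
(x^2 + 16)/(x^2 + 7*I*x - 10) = (x^2 + 16)/(x^2 + 7*I*x - 10)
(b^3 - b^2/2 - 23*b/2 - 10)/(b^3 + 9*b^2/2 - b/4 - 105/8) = 4*(b^2 - 3*b - 4)/(4*b^2 + 8*b - 21)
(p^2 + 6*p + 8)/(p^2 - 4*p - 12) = (p + 4)/(p - 6)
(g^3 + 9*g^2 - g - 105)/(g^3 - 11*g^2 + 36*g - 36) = (g^2 + 12*g + 35)/(g^2 - 8*g + 12)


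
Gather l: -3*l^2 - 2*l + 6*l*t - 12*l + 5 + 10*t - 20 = -3*l^2 + l*(6*t - 14) + 10*t - 15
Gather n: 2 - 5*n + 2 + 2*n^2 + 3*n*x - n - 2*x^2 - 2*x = 2*n^2 + n*(3*x - 6) - 2*x^2 - 2*x + 4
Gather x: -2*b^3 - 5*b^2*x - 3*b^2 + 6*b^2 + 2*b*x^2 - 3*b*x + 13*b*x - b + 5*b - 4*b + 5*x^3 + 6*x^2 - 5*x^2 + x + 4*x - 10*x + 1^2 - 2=-2*b^3 + 3*b^2 + 5*x^3 + x^2*(2*b + 1) + x*(-5*b^2 + 10*b - 5) - 1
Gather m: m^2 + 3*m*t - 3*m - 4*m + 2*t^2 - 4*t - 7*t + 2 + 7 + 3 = m^2 + m*(3*t - 7) + 2*t^2 - 11*t + 12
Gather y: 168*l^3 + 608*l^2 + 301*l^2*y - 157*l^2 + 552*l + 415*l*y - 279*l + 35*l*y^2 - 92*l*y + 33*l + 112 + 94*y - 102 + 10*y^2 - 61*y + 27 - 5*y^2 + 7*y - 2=168*l^3 + 451*l^2 + 306*l + y^2*(35*l + 5) + y*(301*l^2 + 323*l + 40) + 35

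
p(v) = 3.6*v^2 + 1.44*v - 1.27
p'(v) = 7.2*v + 1.44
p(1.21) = 5.74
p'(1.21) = 10.15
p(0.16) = -0.95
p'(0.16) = 2.59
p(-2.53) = 18.13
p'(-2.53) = -16.78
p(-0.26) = -1.40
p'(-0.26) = -0.43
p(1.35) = 7.24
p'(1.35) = 11.16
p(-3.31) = 33.41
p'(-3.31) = -22.39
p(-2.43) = 16.49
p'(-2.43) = -16.06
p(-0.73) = -0.40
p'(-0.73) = -3.82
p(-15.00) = 787.13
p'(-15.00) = -106.56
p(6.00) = 136.97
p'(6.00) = 44.64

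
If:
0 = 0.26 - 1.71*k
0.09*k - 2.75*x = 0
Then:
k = 0.15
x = 0.00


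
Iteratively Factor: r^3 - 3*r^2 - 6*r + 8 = (r - 1)*(r^2 - 2*r - 8) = (r - 1)*(r + 2)*(r - 4)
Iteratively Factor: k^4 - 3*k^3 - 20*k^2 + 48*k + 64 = (k + 1)*(k^3 - 4*k^2 - 16*k + 64) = (k + 1)*(k + 4)*(k^2 - 8*k + 16) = (k - 4)*(k + 1)*(k + 4)*(k - 4)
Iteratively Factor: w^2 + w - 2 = (w - 1)*(w + 2)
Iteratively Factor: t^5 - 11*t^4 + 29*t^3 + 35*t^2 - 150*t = (t - 3)*(t^4 - 8*t^3 + 5*t^2 + 50*t) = (t - 5)*(t - 3)*(t^3 - 3*t^2 - 10*t) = (t - 5)*(t - 3)*(t + 2)*(t^2 - 5*t) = t*(t - 5)*(t - 3)*(t + 2)*(t - 5)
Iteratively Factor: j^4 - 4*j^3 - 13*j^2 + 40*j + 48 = (j + 1)*(j^3 - 5*j^2 - 8*j + 48) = (j - 4)*(j + 1)*(j^2 - j - 12) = (j - 4)*(j + 1)*(j + 3)*(j - 4)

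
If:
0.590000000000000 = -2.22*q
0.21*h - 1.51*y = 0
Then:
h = 7.19047619047619*y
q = -0.27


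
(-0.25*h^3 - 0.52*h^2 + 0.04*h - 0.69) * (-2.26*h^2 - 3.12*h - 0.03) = 0.565*h^5 + 1.9552*h^4 + 1.5395*h^3 + 1.4502*h^2 + 2.1516*h + 0.0207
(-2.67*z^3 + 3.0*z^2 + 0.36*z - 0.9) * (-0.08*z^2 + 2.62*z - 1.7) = 0.2136*z^5 - 7.2354*z^4 + 12.3702*z^3 - 4.0848*z^2 - 2.97*z + 1.53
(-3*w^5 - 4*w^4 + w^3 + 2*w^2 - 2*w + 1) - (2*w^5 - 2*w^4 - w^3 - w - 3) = -5*w^5 - 2*w^4 + 2*w^3 + 2*w^2 - w + 4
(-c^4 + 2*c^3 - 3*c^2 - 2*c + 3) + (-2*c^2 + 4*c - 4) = -c^4 + 2*c^3 - 5*c^2 + 2*c - 1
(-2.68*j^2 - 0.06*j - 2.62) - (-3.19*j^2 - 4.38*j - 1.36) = 0.51*j^2 + 4.32*j - 1.26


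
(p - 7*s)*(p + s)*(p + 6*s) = p^3 - 43*p*s^2 - 42*s^3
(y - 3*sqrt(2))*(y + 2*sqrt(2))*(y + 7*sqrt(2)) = y^3 + 6*sqrt(2)*y^2 - 26*y - 84*sqrt(2)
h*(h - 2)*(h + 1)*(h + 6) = h^4 + 5*h^3 - 8*h^2 - 12*h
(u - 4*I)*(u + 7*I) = u^2 + 3*I*u + 28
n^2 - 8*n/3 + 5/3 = (n - 5/3)*(n - 1)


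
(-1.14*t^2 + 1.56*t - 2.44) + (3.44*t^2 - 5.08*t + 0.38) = 2.3*t^2 - 3.52*t - 2.06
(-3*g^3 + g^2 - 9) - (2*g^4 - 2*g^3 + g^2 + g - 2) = -2*g^4 - g^3 - g - 7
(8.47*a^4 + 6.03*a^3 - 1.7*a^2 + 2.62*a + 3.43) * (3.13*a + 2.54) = 26.5111*a^5 + 40.3877*a^4 + 9.9952*a^3 + 3.8826*a^2 + 17.3907*a + 8.7122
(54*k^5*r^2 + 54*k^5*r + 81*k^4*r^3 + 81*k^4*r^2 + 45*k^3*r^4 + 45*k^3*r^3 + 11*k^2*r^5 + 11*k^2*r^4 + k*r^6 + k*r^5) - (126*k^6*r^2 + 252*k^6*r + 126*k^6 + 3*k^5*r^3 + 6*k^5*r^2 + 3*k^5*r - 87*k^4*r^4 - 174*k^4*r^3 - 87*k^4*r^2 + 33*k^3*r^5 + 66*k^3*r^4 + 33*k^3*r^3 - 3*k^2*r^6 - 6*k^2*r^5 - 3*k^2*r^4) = -126*k^6*r^2 - 252*k^6*r - 126*k^6 - 3*k^5*r^3 + 48*k^5*r^2 + 51*k^5*r + 87*k^4*r^4 + 255*k^4*r^3 + 168*k^4*r^2 - 33*k^3*r^5 - 21*k^3*r^4 + 12*k^3*r^3 + 3*k^2*r^6 + 17*k^2*r^5 + 14*k^2*r^4 + k*r^6 + k*r^5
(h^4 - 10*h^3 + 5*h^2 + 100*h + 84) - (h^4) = -10*h^3 + 5*h^2 + 100*h + 84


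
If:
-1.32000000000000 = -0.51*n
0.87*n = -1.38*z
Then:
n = 2.59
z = -1.63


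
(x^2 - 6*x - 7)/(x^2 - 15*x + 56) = (x + 1)/(x - 8)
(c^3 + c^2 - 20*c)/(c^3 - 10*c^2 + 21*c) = (c^2 + c - 20)/(c^2 - 10*c + 21)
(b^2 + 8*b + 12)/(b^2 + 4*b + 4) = (b + 6)/(b + 2)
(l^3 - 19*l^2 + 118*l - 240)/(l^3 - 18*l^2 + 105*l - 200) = (l - 6)/(l - 5)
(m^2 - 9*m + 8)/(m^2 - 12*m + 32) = (m - 1)/(m - 4)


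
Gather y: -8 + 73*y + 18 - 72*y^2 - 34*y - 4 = -72*y^2 + 39*y + 6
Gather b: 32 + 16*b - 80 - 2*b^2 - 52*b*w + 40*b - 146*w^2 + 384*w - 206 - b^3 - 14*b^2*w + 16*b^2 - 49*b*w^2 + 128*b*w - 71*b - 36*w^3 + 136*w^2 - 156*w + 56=-b^3 + b^2*(14 - 14*w) + b*(-49*w^2 + 76*w - 15) - 36*w^3 - 10*w^2 + 228*w - 198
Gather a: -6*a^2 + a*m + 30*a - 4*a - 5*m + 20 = -6*a^2 + a*(m + 26) - 5*m + 20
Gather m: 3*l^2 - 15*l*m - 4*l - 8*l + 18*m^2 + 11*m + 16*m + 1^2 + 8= 3*l^2 - 12*l + 18*m^2 + m*(27 - 15*l) + 9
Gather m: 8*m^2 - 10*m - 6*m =8*m^2 - 16*m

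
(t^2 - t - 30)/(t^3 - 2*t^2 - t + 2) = (t^2 - t - 30)/(t^3 - 2*t^2 - t + 2)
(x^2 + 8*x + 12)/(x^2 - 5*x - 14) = (x + 6)/(x - 7)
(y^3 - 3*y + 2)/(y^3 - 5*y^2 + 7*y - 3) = (y + 2)/(y - 3)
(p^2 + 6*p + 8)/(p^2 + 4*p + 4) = (p + 4)/(p + 2)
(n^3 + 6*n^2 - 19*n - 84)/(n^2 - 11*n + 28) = (n^2 + 10*n + 21)/(n - 7)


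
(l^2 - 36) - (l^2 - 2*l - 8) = 2*l - 28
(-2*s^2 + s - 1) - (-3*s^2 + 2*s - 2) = s^2 - s + 1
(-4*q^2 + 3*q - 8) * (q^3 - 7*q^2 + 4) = -4*q^5 + 31*q^4 - 29*q^3 + 40*q^2 + 12*q - 32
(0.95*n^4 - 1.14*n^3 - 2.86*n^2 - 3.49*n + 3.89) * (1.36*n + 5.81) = 1.292*n^5 + 3.9691*n^4 - 10.513*n^3 - 21.363*n^2 - 14.9865*n + 22.6009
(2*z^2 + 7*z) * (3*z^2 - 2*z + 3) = 6*z^4 + 17*z^3 - 8*z^2 + 21*z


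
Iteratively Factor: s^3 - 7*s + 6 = (s - 2)*(s^2 + 2*s - 3) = (s - 2)*(s - 1)*(s + 3)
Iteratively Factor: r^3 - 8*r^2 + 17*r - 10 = (r - 5)*(r^2 - 3*r + 2) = (r - 5)*(r - 1)*(r - 2)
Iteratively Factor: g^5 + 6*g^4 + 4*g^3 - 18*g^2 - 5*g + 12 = (g - 1)*(g^4 + 7*g^3 + 11*g^2 - 7*g - 12) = (g - 1)*(g + 3)*(g^3 + 4*g^2 - g - 4) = (g - 1)*(g + 3)*(g + 4)*(g^2 - 1) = (g - 1)*(g + 1)*(g + 3)*(g + 4)*(g - 1)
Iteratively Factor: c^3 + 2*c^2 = (c)*(c^2 + 2*c) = c^2*(c + 2)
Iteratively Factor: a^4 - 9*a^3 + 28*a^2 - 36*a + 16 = (a - 2)*(a^3 - 7*a^2 + 14*a - 8) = (a - 2)^2*(a^2 - 5*a + 4) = (a - 2)^2*(a - 1)*(a - 4)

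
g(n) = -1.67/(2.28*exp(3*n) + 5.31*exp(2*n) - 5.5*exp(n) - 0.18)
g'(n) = -1.67*(-6.84*exp(3*n) - 10.62*exp(2*n) + 5.5*exp(n))/(2.28*exp(3*n) + 5.31*exp(2*n) - 5.5*exp(n) - 0.18)^2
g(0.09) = -0.53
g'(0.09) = 2.64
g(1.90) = -0.00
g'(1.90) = 0.01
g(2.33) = -0.00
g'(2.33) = 0.00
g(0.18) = -0.35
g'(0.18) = 1.50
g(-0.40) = 2.10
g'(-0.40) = 8.33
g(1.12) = -0.02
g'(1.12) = 0.05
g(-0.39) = 2.19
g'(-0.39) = 9.40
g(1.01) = -0.02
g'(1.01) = 0.07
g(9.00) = 0.00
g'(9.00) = 0.00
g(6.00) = 0.00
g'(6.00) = 0.00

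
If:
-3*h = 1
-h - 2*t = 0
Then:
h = -1/3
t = 1/6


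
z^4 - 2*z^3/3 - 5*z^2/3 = z^2*(z - 5/3)*(z + 1)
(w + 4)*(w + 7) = w^2 + 11*w + 28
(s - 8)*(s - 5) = s^2 - 13*s + 40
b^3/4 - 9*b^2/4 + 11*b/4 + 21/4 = (b/4 + 1/4)*(b - 7)*(b - 3)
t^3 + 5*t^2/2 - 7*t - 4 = (t - 2)*(t + 1/2)*(t + 4)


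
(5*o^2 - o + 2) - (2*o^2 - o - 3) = 3*o^2 + 5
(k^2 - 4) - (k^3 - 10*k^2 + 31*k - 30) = -k^3 + 11*k^2 - 31*k + 26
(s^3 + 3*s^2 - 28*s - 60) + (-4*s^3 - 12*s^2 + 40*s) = -3*s^3 - 9*s^2 + 12*s - 60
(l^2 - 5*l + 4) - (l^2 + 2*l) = 4 - 7*l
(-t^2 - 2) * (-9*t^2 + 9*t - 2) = 9*t^4 - 9*t^3 + 20*t^2 - 18*t + 4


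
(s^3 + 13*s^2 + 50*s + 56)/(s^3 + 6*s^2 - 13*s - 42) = (s + 4)/(s - 3)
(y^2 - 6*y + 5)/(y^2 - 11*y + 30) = (y - 1)/(y - 6)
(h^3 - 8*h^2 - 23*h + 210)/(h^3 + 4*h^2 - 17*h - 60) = (h^2 - 13*h + 42)/(h^2 - h - 12)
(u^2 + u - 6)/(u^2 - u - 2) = (u + 3)/(u + 1)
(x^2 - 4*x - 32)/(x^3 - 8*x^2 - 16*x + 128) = 1/(x - 4)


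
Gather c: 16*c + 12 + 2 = 16*c + 14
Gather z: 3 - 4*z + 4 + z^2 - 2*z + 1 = z^2 - 6*z + 8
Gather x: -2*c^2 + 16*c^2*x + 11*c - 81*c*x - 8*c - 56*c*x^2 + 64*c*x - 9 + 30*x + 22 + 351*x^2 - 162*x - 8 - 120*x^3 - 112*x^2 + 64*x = -2*c^2 + 3*c - 120*x^3 + x^2*(239 - 56*c) + x*(16*c^2 - 17*c - 68) + 5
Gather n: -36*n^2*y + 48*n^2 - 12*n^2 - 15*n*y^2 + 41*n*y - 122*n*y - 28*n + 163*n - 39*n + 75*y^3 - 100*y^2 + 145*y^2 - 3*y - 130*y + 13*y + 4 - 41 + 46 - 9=n^2*(36 - 36*y) + n*(-15*y^2 - 81*y + 96) + 75*y^3 + 45*y^2 - 120*y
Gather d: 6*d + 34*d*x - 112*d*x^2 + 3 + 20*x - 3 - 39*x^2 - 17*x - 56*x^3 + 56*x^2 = d*(-112*x^2 + 34*x + 6) - 56*x^3 + 17*x^2 + 3*x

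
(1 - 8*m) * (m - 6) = -8*m^2 + 49*m - 6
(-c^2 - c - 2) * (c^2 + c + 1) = -c^4 - 2*c^3 - 4*c^2 - 3*c - 2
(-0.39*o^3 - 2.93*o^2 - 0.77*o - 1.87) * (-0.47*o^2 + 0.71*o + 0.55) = 0.1833*o^5 + 1.1002*o^4 - 1.9329*o^3 - 1.2793*o^2 - 1.7512*o - 1.0285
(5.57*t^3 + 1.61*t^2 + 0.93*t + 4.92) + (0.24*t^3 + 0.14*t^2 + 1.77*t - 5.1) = 5.81*t^3 + 1.75*t^2 + 2.7*t - 0.18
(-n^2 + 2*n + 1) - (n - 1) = -n^2 + n + 2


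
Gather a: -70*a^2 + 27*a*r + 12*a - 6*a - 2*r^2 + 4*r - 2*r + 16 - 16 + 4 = -70*a^2 + a*(27*r + 6) - 2*r^2 + 2*r + 4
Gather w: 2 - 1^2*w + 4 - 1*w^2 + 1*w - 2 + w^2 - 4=0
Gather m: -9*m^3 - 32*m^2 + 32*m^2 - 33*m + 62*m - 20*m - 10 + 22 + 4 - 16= -9*m^3 + 9*m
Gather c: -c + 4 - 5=-c - 1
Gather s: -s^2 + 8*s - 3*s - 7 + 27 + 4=-s^2 + 5*s + 24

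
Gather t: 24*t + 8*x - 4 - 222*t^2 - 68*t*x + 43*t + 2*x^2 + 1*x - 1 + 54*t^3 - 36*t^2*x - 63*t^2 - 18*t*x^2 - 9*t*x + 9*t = 54*t^3 + t^2*(-36*x - 285) + t*(-18*x^2 - 77*x + 76) + 2*x^2 + 9*x - 5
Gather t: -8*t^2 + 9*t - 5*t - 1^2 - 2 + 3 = -8*t^2 + 4*t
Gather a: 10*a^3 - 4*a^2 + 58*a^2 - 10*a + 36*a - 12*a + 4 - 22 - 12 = 10*a^3 + 54*a^2 + 14*a - 30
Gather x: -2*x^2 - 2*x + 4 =-2*x^2 - 2*x + 4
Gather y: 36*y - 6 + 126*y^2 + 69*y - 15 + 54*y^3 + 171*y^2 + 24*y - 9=54*y^3 + 297*y^2 + 129*y - 30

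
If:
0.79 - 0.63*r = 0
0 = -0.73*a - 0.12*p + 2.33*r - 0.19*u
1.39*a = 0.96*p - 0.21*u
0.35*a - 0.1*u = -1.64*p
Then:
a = -2.13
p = 1.82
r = 1.25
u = 22.40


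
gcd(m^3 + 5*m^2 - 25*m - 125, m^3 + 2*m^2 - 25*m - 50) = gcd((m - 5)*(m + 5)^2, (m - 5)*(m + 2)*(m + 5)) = m^2 - 25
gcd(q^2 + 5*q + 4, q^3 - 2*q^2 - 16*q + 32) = q + 4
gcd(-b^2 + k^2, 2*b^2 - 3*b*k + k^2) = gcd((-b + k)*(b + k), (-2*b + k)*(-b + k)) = b - k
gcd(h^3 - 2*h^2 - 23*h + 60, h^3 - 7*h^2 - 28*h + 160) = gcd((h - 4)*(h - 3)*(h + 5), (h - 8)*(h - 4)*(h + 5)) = h^2 + h - 20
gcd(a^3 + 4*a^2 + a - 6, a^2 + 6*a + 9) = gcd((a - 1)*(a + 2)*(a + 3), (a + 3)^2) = a + 3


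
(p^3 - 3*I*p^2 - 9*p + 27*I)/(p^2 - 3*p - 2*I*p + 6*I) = (p^2 + 3*p*(1 - I) - 9*I)/(p - 2*I)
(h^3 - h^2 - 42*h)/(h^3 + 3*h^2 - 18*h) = (h - 7)/(h - 3)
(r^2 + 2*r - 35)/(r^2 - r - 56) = (r - 5)/(r - 8)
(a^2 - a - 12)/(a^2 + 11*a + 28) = (a^2 - a - 12)/(a^2 + 11*a + 28)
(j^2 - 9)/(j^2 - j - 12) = (j - 3)/(j - 4)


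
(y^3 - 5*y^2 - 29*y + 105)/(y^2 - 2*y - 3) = (y^2 - 2*y - 35)/(y + 1)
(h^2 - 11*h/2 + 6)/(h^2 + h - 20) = (h - 3/2)/(h + 5)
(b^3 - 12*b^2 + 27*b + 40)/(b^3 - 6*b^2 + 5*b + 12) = (b^2 - 13*b + 40)/(b^2 - 7*b + 12)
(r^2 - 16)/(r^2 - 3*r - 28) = (r - 4)/(r - 7)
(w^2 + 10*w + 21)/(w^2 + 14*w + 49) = (w + 3)/(w + 7)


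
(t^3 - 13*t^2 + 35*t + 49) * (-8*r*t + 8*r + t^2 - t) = -8*r*t^4 + 112*r*t^3 - 384*r*t^2 - 112*r*t + 392*r + t^5 - 14*t^4 + 48*t^3 + 14*t^2 - 49*t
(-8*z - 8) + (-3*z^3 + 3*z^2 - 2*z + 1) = -3*z^3 + 3*z^2 - 10*z - 7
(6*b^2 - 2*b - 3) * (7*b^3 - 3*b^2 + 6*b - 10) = 42*b^5 - 32*b^4 + 21*b^3 - 63*b^2 + 2*b + 30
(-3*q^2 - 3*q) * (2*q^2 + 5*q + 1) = -6*q^4 - 21*q^3 - 18*q^2 - 3*q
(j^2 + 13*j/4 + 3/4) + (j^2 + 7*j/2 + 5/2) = 2*j^2 + 27*j/4 + 13/4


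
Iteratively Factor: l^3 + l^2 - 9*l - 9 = (l + 1)*(l^2 - 9) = (l + 1)*(l + 3)*(l - 3)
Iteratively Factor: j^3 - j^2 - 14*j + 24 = (j + 4)*(j^2 - 5*j + 6) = (j - 2)*(j + 4)*(j - 3)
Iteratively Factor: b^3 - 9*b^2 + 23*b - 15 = (b - 5)*(b^2 - 4*b + 3) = (b - 5)*(b - 1)*(b - 3)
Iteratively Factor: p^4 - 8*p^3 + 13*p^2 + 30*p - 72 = (p - 3)*(p^3 - 5*p^2 - 2*p + 24) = (p - 3)^2*(p^2 - 2*p - 8) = (p - 3)^2*(p + 2)*(p - 4)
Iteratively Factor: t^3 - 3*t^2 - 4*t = (t - 4)*(t^2 + t) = (t - 4)*(t + 1)*(t)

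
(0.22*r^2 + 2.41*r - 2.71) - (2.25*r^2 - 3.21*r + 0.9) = -2.03*r^2 + 5.62*r - 3.61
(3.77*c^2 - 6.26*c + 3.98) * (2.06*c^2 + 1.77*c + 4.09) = 7.7662*c^4 - 6.2227*c^3 + 12.5379*c^2 - 18.5588*c + 16.2782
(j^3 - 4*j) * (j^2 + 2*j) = j^5 + 2*j^4 - 4*j^3 - 8*j^2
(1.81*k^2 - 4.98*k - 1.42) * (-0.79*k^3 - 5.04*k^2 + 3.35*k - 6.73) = -1.4299*k^5 - 5.1882*k^4 + 32.2845*k^3 - 21.7075*k^2 + 28.7584*k + 9.5566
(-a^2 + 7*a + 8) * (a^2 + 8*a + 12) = -a^4 - a^3 + 52*a^2 + 148*a + 96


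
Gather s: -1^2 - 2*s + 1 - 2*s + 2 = 2 - 4*s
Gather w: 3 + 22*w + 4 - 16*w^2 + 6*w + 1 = -16*w^2 + 28*w + 8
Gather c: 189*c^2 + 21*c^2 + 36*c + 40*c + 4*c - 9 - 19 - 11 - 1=210*c^2 + 80*c - 40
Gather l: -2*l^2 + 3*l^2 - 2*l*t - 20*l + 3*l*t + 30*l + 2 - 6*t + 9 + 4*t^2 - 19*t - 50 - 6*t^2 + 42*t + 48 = l^2 + l*(t + 10) - 2*t^2 + 17*t + 9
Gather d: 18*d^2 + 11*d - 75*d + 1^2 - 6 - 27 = 18*d^2 - 64*d - 32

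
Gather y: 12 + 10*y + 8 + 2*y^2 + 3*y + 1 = 2*y^2 + 13*y + 21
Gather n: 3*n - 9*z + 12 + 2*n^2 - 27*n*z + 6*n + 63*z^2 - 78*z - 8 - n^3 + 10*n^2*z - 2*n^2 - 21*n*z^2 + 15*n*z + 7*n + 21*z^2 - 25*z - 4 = -n^3 + 10*n^2*z + n*(-21*z^2 - 12*z + 16) + 84*z^2 - 112*z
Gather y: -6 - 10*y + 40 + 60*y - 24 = 50*y + 10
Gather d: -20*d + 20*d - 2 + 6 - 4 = 0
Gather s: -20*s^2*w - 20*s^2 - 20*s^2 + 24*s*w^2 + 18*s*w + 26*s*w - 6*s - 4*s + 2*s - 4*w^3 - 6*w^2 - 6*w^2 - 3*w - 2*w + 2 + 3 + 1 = s^2*(-20*w - 40) + s*(24*w^2 + 44*w - 8) - 4*w^3 - 12*w^2 - 5*w + 6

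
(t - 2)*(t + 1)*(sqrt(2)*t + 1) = sqrt(2)*t^3 - sqrt(2)*t^2 + t^2 - 2*sqrt(2)*t - t - 2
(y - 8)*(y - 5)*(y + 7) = y^3 - 6*y^2 - 51*y + 280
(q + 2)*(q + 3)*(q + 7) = q^3 + 12*q^2 + 41*q + 42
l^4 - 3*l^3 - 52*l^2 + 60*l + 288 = (l - 8)*(l - 3)*(l + 2)*(l + 6)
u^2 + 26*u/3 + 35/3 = (u + 5/3)*(u + 7)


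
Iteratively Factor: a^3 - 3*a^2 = (a)*(a^2 - 3*a) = a*(a - 3)*(a)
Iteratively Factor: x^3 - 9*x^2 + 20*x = (x - 4)*(x^2 - 5*x) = x*(x - 4)*(x - 5)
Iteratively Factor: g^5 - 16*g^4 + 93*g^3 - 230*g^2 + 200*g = (g - 4)*(g^4 - 12*g^3 + 45*g^2 - 50*g) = (g - 4)*(g - 2)*(g^3 - 10*g^2 + 25*g) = g*(g - 4)*(g - 2)*(g^2 - 10*g + 25) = g*(g - 5)*(g - 4)*(g - 2)*(g - 5)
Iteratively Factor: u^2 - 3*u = (u)*(u - 3)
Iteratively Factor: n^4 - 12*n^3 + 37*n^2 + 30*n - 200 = (n - 5)*(n^3 - 7*n^2 + 2*n + 40) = (n - 5)^2*(n^2 - 2*n - 8) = (n - 5)^2*(n - 4)*(n + 2)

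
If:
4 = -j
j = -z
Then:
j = -4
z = 4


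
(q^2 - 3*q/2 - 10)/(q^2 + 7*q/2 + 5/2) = (q - 4)/(q + 1)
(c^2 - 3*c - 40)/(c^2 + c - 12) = (c^2 - 3*c - 40)/(c^2 + c - 12)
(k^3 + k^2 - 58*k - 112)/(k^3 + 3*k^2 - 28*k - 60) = (k^2 - k - 56)/(k^2 + k - 30)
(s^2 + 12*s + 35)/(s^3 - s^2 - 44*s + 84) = (s + 5)/(s^2 - 8*s + 12)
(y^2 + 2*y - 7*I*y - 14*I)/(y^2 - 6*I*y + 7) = (y + 2)/(y + I)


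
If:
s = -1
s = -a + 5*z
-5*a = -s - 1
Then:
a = 0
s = -1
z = -1/5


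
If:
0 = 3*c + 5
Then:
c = -5/3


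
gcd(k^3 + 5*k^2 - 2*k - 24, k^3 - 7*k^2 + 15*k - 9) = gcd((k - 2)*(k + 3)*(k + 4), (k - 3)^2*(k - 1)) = 1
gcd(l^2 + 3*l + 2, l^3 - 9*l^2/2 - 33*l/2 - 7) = l + 2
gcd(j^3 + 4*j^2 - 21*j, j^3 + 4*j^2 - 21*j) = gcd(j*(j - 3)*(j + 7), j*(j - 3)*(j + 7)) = j^3 + 4*j^2 - 21*j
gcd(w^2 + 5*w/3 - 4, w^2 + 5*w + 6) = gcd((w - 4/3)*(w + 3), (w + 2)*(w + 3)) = w + 3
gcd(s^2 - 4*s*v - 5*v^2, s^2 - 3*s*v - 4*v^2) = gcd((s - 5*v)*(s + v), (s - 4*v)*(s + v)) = s + v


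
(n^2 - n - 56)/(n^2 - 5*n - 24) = (n + 7)/(n + 3)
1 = 1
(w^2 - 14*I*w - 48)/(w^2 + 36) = (w - 8*I)/(w + 6*I)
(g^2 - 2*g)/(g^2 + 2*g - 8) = g/(g + 4)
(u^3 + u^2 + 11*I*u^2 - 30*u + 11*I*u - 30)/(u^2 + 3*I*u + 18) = (u^2 + u*(1 + 5*I) + 5*I)/(u - 3*I)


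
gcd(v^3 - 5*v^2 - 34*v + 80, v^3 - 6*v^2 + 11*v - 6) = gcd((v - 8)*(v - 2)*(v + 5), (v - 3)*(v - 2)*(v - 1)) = v - 2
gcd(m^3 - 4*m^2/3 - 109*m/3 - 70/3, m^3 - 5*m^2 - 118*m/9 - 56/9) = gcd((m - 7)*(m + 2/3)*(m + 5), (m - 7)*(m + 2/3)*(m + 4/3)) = m^2 - 19*m/3 - 14/3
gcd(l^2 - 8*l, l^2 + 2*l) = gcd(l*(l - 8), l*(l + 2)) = l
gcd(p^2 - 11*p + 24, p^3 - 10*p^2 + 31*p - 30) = p - 3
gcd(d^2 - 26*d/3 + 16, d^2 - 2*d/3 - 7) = 1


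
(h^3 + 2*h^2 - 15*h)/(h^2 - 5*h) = (h^2 + 2*h - 15)/(h - 5)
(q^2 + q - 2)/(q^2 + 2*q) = (q - 1)/q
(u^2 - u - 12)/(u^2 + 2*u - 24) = (u + 3)/(u + 6)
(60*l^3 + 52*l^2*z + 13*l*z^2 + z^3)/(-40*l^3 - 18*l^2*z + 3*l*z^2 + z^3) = (6*l + z)/(-4*l + z)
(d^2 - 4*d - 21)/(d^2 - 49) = (d + 3)/(d + 7)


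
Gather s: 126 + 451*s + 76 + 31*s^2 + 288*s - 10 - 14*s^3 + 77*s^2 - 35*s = -14*s^3 + 108*s^2 + 704*s + 192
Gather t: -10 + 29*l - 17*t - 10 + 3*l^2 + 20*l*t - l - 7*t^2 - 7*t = 3*l^2 + 28*l - 7*t^2 + t*(20*l - 24) - 20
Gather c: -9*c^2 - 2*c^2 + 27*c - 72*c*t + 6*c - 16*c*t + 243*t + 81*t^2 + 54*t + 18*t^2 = -11*c^2 + c*(33 - 88*t) + 99*t^2 + 297*t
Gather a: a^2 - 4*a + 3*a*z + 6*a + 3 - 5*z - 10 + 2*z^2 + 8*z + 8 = a^2 + a*(3*z + 2) + 2*z^2 + 3*z + 1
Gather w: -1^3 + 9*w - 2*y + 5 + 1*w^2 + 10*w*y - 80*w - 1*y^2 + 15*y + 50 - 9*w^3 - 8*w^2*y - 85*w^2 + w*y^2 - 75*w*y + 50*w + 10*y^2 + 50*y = -9*w^3 + w^2*(-8*y - 84) + w*(y^2 - 65*y - 21) + 9*y^2 + 63*y + 54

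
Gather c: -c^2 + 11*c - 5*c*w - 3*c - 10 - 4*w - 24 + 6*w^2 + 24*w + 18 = -c^2 + c*(8 - 5*w) + 6*w^2 + 20*w - 16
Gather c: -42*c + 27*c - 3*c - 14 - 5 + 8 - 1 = -18*c - 12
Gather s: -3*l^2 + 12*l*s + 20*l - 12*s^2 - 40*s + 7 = -3*l^2 + 20*l - 12*s^2 + s*(12*l - 40) + 7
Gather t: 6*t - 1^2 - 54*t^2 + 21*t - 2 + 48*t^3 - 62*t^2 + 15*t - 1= 48*t^3 - 116*t^2 + 42*t - 4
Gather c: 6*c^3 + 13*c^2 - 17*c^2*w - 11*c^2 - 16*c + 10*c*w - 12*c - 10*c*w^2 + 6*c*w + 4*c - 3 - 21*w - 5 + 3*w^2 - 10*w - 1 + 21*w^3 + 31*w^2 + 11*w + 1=6*c^3 + c^2*(2 - 17*w) + c*(-10*w^2 + 16*w - 24) + 21*w^3 + 34*w^2 - 20*w - 8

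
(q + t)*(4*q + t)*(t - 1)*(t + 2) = 4*q^2*t^2 + 4*q^2*t - 8*q^2 + 5*q*t^3 + 5*q*t^2 - 10*q*t + t^4 + t^3 - 2*t^2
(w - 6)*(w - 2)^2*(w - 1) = w^4 - 11*w^3 + 38*w^2 - 52*w + 24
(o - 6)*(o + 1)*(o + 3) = o^3 - 2*o^2 - 21*o - 18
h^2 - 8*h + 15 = (h - 5)*(h - 3)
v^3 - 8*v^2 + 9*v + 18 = (v - 6)*(v - 3)*(v + 1)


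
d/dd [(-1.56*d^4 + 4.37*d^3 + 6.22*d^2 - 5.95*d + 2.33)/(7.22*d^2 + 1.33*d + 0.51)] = (-22.5264*d^5 + 25.327*d^4 + 8.4418*d^3 + 57.9177*d^2 - 27.3008*d - 6.1334)/(52.1284*d^4 + 19.2052*d^3 + 9.1333*d^2 + 1.3566*d + 0.2601)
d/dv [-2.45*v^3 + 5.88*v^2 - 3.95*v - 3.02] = -7.35*v^2 + 11.76*v - 3.95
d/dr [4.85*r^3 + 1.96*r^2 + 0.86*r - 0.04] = 14.55*r^2 + 3.92*r + 0.86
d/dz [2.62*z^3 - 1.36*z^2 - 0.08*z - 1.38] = 7.86*z^2 - 2.72*z - 0.08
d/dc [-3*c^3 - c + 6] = -9*c^2 - 1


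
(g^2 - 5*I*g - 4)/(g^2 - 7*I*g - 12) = (g - I)/(g - 3*I)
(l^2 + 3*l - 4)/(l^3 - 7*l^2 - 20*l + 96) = (l - 1)/(l^2 - 11*l + 24)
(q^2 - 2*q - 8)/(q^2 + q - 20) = (q + 2)/(q + 5)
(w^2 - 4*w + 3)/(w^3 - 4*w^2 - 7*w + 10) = (w - 3)/(w^2 - 3*w - 10)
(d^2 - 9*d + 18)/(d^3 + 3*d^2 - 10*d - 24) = (d - 6)/(d^2 + 6*d + 8)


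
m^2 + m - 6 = (m - 2)*(m + 3)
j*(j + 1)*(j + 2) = j^3 + 3*j^2 + 2*j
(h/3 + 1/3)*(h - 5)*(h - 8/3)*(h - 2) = h^4/3 - 26*h^3/9 + 19*h^2/3 + 2*h/3 - 80/9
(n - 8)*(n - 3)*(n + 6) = n^3 - 5*n^2 - 42*n + 144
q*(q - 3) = q^2 - 3*q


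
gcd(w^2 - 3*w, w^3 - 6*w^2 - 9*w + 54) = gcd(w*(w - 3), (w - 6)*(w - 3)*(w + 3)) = w - 3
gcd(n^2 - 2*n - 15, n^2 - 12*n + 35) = n - 5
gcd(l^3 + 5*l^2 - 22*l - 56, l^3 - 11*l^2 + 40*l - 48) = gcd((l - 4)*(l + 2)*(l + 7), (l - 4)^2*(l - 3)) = l - 4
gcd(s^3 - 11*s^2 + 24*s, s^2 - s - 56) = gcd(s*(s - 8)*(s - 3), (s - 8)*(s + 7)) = s - 8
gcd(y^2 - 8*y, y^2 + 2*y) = y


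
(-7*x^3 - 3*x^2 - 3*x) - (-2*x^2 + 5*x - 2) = -7*x^3 - x^2 - 8*x + 2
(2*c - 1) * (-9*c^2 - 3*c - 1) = -18*c^3 + 3*c^2 + c + 1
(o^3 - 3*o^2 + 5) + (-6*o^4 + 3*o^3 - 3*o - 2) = -6*o^4 + 4*o^3 - 3*o^2 - 3*o + 3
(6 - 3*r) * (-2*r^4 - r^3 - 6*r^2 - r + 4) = 6*r^5 - 9*r^4 + 12*r^3 - 33*r^2 - 18*r + 24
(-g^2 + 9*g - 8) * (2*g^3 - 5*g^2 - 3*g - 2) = -2*g^5 + 23*g^4 - 58*g^3 + 15*g^2 + 6*g + 16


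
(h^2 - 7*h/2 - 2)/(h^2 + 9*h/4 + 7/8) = 4*(h - 4)/(4*h + 7)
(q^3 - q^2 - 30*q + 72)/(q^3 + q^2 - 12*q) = (q^2 + 2*q - 24)/(q*(q + 4))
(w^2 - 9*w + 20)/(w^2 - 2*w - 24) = (-w^2 + 9*w - 20)/(-w^2 + 2*w + 24)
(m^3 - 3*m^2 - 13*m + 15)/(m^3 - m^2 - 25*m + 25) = (m + 3)/(m + 5)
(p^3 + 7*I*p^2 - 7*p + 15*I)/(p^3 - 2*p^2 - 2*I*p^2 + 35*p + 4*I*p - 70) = (p^2 + 2*I*p + 3)/(p^2 - p*(2 + 7*I) + 14*I)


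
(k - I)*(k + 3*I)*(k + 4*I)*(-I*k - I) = -I*k^4 + 6*k^3 - I*k^3 + 6*k^2 + 5*I*k^2 + 12*k + 5*I*k + 12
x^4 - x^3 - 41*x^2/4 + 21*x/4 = x*(x - 7/2)*(x - 1/2)*(x + 3)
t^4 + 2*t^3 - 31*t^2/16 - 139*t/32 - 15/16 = (t - 3/2)*(t + 1/4)*(t + 5/4)*(t + 2)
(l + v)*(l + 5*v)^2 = l^3 + 11*l^2*v + 35*l*v^2 + 25*v^3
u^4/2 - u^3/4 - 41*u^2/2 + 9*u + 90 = (u/2 + 1)*(u - 6)*(u - 5/2)*(u + 6)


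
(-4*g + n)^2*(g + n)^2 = 16*g^4 + 24*g^3*n + g^2*n^2 - 6*g*n^3 + n^4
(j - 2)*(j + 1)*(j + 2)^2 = j^4 + 3*j^3 - 2*j^2 - 12*j - 8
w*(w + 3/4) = w^2 + 3*w/4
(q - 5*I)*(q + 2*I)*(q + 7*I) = q^3 + 4*I*q^2 + 31*q + 70*I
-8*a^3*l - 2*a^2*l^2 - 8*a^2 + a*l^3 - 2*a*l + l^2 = (-4*a + l)*(2*a + l)*(a*l + 1)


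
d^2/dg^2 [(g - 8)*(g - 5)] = 2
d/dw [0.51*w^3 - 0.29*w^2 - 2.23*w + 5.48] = 1.53*w^2 - 0.58*w - 2.23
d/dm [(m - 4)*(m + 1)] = 2*m - 3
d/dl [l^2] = 2*l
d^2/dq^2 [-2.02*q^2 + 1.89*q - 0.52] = -4.04000000000000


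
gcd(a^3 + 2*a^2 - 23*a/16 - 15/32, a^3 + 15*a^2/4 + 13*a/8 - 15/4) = a^2 + 7*a/4 - 15/8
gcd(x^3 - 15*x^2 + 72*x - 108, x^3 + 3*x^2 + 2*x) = 1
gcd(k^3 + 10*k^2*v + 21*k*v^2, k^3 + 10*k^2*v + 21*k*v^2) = k^3 + 10*k^2*v + 21*k*v^2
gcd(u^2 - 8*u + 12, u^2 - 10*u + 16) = u - 2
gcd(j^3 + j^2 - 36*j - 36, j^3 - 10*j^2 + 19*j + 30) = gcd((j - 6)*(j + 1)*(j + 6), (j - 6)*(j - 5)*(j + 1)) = j^2 - 5*j - 6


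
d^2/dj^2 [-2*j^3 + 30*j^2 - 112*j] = 60 - 12*j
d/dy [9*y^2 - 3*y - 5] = 18*y - 3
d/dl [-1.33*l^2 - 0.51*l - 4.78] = -2.66*l - 0.51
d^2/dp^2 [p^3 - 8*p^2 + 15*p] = 6*p - 16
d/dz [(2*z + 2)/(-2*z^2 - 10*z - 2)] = (-z^2 - 5*z + (z + 1)*(2*z + 5) - 1)/(z^2 + 5*z + 1)^2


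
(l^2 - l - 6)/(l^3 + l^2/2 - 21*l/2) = 2*(l + 2)/(l*(2*l + 7))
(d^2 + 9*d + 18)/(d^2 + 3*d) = (d + 6)/d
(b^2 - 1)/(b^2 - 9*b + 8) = (b + 1)/(b - 8)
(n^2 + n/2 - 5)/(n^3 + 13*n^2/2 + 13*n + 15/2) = (n - 2)/(n^2 + 4*n + 3)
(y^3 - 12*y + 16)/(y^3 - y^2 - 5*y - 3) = (-y^3 + 12*y - 16)/(-y^3 + y^2 + 5*y + 3)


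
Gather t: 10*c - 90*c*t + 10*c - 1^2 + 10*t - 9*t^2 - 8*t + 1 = 20*c - 9*t^2 + t*(2 - 90*c)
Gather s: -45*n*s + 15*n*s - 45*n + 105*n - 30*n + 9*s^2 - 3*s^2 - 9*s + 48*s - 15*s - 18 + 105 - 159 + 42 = 30*n + 6*s^2 + s*(24 - 30*n) - 30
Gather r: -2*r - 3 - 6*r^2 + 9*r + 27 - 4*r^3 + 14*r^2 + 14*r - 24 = -4*r^3 + 8*r^2 + 21*r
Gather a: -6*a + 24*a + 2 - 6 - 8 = 18*a - 12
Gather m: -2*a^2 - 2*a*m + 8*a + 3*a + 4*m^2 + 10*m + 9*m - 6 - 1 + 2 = -2*a^2 + 11*a + 4*m^2 + m*(19 - 2*a) - 5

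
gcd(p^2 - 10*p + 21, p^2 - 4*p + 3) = p - 3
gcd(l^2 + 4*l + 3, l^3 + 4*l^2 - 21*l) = 1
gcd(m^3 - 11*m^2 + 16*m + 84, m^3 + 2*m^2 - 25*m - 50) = m + 2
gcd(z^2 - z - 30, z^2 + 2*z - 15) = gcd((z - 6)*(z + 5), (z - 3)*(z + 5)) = z + 5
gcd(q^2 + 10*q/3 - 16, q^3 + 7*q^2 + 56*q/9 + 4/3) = q + 6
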